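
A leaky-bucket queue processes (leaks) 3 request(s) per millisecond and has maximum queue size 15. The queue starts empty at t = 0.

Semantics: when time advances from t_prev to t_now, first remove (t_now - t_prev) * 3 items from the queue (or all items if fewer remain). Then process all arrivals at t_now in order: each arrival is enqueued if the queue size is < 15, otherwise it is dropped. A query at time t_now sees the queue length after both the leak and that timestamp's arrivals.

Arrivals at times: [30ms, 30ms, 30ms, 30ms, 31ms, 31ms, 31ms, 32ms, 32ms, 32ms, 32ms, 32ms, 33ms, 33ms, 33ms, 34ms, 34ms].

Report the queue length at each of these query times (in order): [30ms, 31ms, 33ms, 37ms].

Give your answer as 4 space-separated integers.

Queue lengths at query times:
  query t=30ms: backlog = 4
  query t=31ms: backlog = 4
  query t=33ms: backlog = 6
  query t=37ms: backlog = 0

Answer: 4 4 6 0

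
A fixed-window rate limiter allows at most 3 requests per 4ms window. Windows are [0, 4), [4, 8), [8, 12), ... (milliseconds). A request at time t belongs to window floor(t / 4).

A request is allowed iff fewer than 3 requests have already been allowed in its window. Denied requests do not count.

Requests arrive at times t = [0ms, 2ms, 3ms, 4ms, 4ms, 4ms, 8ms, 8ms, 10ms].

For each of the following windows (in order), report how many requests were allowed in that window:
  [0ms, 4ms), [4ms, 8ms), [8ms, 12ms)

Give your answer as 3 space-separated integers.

Processing requests:
  req#1 t=0ms (window 0): ALLOW
  req#2 t=2ms (window 0): ALLOW
  req#3 t=3ms (window 0): ALLOW
  req#4 t=4ms (window 1): ALLOW
  req#5 t=4ms (window 1): ALLOW
  req#6 t=4ms (window 1): ALLOW
  req#7 t=8ms (window 2): ALLOW
  req#8 t=8ms (window 2): ALLOW
  req#9 t=10ms (window 2): ALLOW

Allowed counts by window: 3 3 3

Answer: 3 3 3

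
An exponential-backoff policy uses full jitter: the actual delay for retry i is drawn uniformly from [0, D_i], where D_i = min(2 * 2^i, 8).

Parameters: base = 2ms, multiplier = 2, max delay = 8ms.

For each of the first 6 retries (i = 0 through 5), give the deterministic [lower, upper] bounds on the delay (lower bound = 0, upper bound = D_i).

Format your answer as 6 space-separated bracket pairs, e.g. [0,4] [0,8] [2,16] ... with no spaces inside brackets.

Answer: [0,2] [0,4] [0,8] [0,8] [0,8] [0,8]

Derivation:
Computing bounds per retry:
  i=0: D_i=min(2*2^0,8)=2, bounds=[0,2]
  i=1: D_i=min(2*2^1,8)=4, bounds=[0,4]
  i=2: D_i=min(2*2^2,8)=8, bounds=[0,8]
  i=3: D_i=min(2*2^3,8)=8, bounds=[0,8]
  i=4: D_i=min(2*2^4,8)=8, bounds=[0,8]
  i=5: D_i=min(2*2^5,8)=8, bounds=[0,8]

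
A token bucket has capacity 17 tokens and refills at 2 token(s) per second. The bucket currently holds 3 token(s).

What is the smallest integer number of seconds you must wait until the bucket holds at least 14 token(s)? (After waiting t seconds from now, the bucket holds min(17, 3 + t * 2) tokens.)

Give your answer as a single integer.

Answer: 6

Derivation:
Need 3 + t * 2 >= 14, so t >= 11/2.
Smallest integer t = ceil(11/2) = 6.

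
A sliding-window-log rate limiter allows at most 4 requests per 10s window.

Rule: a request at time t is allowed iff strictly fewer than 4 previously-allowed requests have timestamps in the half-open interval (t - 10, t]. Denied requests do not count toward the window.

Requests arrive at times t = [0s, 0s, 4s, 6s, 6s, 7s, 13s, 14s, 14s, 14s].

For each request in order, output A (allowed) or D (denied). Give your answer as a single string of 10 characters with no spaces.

Answer: AAAADDAAAD

Derivation:
Tracking allowed requests in the window:
  req#1 t=0s: ALLOW
  req#2 t=0s: ALLOW
  req#3 t=4s: ALLOW
  req#4 t=6s: ALLOW
  req#5 t=6s: DENY
  req#6 t=7s: DENY
  req#7 t=13s: ALLOW
  req#8 t=14s: ALLOW
  req#9 t=14s: ALLOW
  req#10 t=14s: DENY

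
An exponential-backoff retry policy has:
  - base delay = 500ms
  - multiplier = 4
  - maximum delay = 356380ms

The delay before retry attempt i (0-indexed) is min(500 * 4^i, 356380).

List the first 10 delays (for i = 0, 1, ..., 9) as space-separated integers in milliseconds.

Computing each delay:
  i=0: min(500*4^0, 356380) = 500
  i=1: min(500*4^1, 356380) = 2000
  i=2: min(500*4^2, 356380) = 8000
  i=3: min(500*4^3, 356380) = 32000
  i=4: min(500*4^4, 356380) = 128000
  i=5: min(500*4^5, 356380) = 356380
  i=6: min(500*4^6, 356380) = 356380
  i=7: min(500*4^7, 356380) = 356380
  i=8: min(500*4^8, 356380) = 356380
  i=9: min(500*4^9, 356380) = 356380

Answer: 500 2000 8000 32000 128000 356380 356380 356380 356380 356380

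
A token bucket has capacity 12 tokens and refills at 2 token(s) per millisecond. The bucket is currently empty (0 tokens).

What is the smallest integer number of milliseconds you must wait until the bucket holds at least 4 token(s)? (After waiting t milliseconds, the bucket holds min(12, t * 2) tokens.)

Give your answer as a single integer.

Answer: 2

Derivation:
Need t * 2 >= 4, so t >= 4/2.
Smallest integer t = ceil(4/2) = 2.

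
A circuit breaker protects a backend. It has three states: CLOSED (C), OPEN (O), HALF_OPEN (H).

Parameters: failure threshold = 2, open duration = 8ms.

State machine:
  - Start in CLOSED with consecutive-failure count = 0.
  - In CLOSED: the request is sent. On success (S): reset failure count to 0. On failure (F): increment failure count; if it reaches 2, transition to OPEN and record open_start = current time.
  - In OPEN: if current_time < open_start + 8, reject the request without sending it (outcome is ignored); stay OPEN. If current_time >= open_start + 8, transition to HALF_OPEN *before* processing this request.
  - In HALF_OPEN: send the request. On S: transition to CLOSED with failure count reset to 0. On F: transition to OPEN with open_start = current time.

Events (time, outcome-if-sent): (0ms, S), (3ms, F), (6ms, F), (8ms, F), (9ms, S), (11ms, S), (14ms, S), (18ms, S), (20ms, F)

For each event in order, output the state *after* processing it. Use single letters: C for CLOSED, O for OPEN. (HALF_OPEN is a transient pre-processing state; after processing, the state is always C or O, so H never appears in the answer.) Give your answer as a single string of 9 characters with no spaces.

Answer: CCOOOOCCC

Derivation:
State after each event:
  event#1 t=0ms outcome=S: state=CLOSED
  event#2 t=3ms outcome=F: state=CLOSED
  event#3 t=6ms outcome=F: state=OPEN
  event#4 t=8ms outcome=F: state=OPEN
  event#5 t=9ms outcome=S: state=OPEN
  event#6 t=11ms outcome=S: state=OPEN
  event#7 t=14ms outcome=S: state=CLOSED
  event#8 t=18ms outcome=S: state=CLOSED
  event#9 t=20ms outcome=F: state=CLOSED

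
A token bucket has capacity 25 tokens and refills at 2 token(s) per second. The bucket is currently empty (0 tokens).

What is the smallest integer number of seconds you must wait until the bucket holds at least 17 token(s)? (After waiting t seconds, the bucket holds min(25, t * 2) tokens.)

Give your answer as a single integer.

Answer: 9

Derivation:
Need t * 2 >= 17, so t >= 17/2.
Smallest integer t = ceil(17/2) = 9.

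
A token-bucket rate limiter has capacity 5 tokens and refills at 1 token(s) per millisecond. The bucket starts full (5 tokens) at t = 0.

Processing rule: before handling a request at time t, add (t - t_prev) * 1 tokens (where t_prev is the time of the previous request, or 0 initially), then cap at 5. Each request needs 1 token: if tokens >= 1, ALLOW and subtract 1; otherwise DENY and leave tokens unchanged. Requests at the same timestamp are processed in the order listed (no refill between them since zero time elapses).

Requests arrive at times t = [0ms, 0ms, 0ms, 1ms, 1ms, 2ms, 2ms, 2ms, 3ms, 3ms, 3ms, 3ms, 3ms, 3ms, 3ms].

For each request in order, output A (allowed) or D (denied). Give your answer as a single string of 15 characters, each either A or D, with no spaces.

Answer: AAAAAAADADDDDDD

Derivation:
Simulating step by step:
  req#1 t=0ms: ALLOW
  req#2 t=0ms: ALLOW
  req#3 t=0ms: ALLOW
  req#4 t=1ms: ALLOW
  req#5 t=1ms: ALLOW
  req#6 t=2ms: ALLOW
  req#7 t=2ms: ALLOW
  req#8 t=2ms: DENY
  req#9 t=3ms: ALLOW
  req#10 t=3ms: DENY
  req#11 t=3ms: DENY
  req#12 t=3ms: DENY
  req#13 t=3ms: DENY
  req#14 t=3ms: DENY
  req#15 t=3ms: DENY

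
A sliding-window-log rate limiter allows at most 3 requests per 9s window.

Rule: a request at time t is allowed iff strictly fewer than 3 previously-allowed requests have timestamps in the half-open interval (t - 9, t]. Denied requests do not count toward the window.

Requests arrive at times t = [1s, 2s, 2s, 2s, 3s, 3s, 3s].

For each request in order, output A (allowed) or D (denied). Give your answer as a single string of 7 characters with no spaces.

Answer: AAADDDD

Derivation:
Tracking allowed requests in the window:
  req#1 t=1s: ALLOW
  req#2 t=2s: ALLOW
  req#3 t=2s: ALLOW
  req#4 t=2s: DENY
  req#5 t=3s: DENY
  req#6 t=3s: DENY
  req#7 t=3s: DENY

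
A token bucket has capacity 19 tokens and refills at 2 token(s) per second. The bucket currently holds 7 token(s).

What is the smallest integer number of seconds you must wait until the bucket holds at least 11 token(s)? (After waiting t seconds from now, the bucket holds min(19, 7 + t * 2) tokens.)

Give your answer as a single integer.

Need 7 + t * 2 >= 11, so t >= 4/2.
Smallest integer t = ceil(4/2) = 2.

Answer: 2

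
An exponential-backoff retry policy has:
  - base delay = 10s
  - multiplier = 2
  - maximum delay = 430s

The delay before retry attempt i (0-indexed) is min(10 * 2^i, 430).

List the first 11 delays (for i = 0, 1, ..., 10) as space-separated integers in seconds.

Computing each delay:
  i=0: min(10*2^0, 430) = 10
  i=1: min(10*2^1, 430) = 20
  i=2: min(10*2^2, 430) = 40
  i=3: min(10*2^3, 430) = 80
  i=4: min(10*2^4, 430) = 160
  i=5: min(10*2^5, 430) = 320
  i=6: min(10*2^6, 430) = 430
  i=7: min(10*2^7, 430) = 430
  i=8: min(10*2^8, 430) = 430
  i=9: min(10*2^9, 430) = 430
  i=10: min(10*2^10, 430) = 430

Answer: 10 20 40 80 160 320 430 430 430 430 430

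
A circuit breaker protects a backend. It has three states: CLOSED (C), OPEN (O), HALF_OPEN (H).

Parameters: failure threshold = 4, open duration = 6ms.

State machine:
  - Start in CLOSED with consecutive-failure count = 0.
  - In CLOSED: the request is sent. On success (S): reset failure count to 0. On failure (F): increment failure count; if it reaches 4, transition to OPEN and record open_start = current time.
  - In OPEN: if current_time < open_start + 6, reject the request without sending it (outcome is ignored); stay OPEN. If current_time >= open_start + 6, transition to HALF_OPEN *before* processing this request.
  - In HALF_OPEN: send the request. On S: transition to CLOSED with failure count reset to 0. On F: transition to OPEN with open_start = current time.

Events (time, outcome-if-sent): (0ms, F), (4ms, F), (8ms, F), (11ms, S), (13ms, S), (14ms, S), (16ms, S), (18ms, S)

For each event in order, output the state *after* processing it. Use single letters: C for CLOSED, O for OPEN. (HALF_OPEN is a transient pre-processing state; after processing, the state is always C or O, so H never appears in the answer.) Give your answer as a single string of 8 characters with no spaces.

State after each event:
  event#1 t=0ms outcome=F: state=CLOSED
  event#2 t=4ms outcome=F: state=CLOSED
  event#3 t=8ms outcome=F: state=CLOSED
  event#4 t=11ms outcome=S: state=CLOSED
  event#5 t=13ms outcome=S: state=CLOSED
  event#6 t=14ms outcome=S: state=CLOSED
  event#7 t=16ms outcome=S: state=CLOSED
  event#8 t=18ms outcome=S: state=CLOSED

Answer: CCCCCCCC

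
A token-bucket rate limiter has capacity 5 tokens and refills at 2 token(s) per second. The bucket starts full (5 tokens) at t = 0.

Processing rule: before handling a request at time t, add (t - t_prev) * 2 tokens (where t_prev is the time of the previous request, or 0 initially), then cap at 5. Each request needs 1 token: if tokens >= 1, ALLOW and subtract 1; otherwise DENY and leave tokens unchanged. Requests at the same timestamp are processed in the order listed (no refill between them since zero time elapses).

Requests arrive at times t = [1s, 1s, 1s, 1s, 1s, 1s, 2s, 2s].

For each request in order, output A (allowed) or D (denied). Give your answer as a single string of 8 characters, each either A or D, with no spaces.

Answer: AAAAADAA

Derivation:
Simulating step by step:
  req#1 t=1s: ALLOW
  req#2 t=1s: ALLOW
  req#3 t=1s: ALLOW
  req#4 t=1s: ALLOW
  req#5 t=1s: ALLOW
  req#6 t=1s: DENY
  req#7 t=2s: ALLOW
  req#8 t=2s: ALLOW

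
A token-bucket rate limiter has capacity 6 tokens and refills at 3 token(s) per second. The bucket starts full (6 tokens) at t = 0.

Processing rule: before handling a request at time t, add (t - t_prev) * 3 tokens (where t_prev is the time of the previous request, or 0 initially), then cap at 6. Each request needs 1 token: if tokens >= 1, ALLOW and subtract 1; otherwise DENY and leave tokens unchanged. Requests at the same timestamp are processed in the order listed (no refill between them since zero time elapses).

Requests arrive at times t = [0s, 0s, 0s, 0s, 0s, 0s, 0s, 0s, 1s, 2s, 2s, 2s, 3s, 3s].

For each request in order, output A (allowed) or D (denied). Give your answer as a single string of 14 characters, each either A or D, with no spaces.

Answer: AAAAAADDAAAAAA

Derivation:
Simulating step by step:
  req#1 t=0s: ALLOW
  req#2 t=0s: ALLOW
  req#3 t=0s: ALLOW
  req#4 t=0s: ALLOW
  req#5 t=0s: ALLOW
  req#6 t=0s: ALLOW
  req#7 t=0s: DENY
  req#8 t=0s: DENY
  req#9 t=1s: ALLOW
  req#10 t=2s: ALLOW
  req#11 t=2s: ALLOW
  req#12 t=2s: ALLOW
  req#13 t=3s: ALLOW
  req#14 t=3s: ALLOW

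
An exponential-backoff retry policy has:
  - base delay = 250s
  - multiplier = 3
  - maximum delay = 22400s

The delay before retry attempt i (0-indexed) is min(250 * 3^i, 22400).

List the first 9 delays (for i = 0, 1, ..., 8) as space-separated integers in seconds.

Answer: 250 750 2250 6750 20250 22400 22400 22400 22400

Derivation:
Computing each delay:
  i=0: min(250*3^0, 22400) = 250
  i=1: min(250*3^1, 22400) = 750
  i=2: min(250*3^2, 22400) = 2250
  i=3: min(250*3^3, 22400) = 6750
  i=4: min(250*3^4, 22400) = 20250
  i=5: min(250*3^5, 22400) = 22400
  i=6: min(250*3^6, 22400) = 22400
  i=7: min(250*3^7, 22400) = 22400
  i=8: min(250*3^8, 22400) = 22400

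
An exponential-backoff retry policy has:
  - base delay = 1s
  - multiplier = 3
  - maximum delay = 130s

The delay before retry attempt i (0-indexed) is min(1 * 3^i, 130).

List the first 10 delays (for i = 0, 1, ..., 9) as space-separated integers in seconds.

Computing each delay:
  i=0: min(1*3^0, 130) = 1
  i=1: min(1*3^1, 130) = 3
  i=2: min(1*3^2, 130) = 9
  i=3: min(1*3^3, 130) = 27
  i=4: min(1*3^4, 130) = 81
  i=5: min(1*3^5, 130) = 130
  i=6: min(1*3^6, 130) = 130
  i=7: min(1*3^7, 130) = 130
  i=8: min(1*3^8, 130) = 130
  i=9: min(1*3^9, 130) = 130

Answer: 1 3 9 27 81 130 130 130 130 130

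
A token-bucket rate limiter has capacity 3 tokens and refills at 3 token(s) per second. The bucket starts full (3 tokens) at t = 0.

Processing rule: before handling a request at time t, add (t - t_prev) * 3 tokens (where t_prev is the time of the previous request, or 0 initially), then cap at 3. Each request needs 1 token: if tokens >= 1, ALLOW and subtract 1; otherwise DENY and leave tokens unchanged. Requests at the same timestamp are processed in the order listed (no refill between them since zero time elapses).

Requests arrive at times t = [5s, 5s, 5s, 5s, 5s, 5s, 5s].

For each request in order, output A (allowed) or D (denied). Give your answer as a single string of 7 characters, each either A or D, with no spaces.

Answer: AAADDDD

Derivation:
Simulating step by step:
  req#1 t=5s: ALLOW
  req#2 t=5s: ALLOW
  req#3 t=5s: ALLOW
  req#4 t=5s: DENY
  req#5 t=5s: DENY
  req#6 t=5s: DENY
  req#7 t=5s: DENY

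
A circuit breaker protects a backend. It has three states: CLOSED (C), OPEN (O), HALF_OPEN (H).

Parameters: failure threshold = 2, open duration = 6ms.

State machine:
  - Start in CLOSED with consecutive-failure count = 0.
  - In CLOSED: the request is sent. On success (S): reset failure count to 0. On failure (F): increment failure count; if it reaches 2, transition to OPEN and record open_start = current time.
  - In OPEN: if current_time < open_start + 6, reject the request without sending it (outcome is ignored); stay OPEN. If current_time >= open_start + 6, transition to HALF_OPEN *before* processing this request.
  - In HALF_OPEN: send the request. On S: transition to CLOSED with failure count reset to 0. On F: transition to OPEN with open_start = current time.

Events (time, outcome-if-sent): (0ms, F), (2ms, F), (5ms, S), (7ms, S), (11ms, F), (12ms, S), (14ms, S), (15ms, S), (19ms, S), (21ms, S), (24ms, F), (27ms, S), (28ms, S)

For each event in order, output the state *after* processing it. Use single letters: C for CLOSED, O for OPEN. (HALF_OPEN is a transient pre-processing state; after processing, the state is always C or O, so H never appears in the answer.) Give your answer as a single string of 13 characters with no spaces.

Answer: COOOOOOOCCCCC

Derivation:
State after each event:
  event#1 t=0ms outcome=F: state=CLOSED
  event#2 t=2ms outcome=F: state=OPEN
  event#3 t=5ms outcome=S: state=OPEN
  event#4 t=7ms outcome=S: state=OPEN
  event#5 t=11ms outcome=F: state=OPEN
  event#6 t=12ms outcome=S: state=OPEN
  event#7 t=14ms outcome=S: state=OPEN
  event#8 t=15ms outcome=S: state=OPEN
  event#9 t=19ms outcome=S: state=CLOSED
  event#10 t=21ms outcome=S: state=CLOSED
  event#11 t=24ms outcome=F: state=CLOSED
  event#12 t=27ms outcome=S: state=CLOSED
  event#13 t=28ms outcome=S: state=CLOSED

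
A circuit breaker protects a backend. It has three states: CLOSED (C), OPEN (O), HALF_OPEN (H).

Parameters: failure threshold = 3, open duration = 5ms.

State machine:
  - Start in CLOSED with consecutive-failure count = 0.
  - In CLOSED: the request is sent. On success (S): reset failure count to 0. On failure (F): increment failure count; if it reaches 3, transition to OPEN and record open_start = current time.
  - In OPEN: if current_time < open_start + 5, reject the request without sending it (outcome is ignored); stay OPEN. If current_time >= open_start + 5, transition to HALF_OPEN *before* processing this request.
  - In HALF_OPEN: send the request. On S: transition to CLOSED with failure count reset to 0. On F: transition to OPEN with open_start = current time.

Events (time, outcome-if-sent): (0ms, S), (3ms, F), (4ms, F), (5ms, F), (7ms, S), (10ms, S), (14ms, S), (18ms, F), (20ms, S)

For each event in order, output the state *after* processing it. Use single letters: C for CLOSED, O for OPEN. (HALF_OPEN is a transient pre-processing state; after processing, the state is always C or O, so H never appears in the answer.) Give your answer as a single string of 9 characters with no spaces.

Answer: CCCOOCCCC

Derivation:
State after each event:
  event#1 t=0ms outcome=S: state=CLOSED
  event#2 t=3ms outcome=F: state=CLOSED
  event#3 t=4ms outcome=F: state=CLOSED
  event#4 t=5ms outcome=F: state=OPEN
  event#5 t=7ms outcome=S: state=OPEN
  event#6 t=10ms outcome=S: state=CLOSED
  event#7 t=14ms outcome=S: state=CLOSED
  event#8 t=18ms outcome=F: state=CLOSED
  event#9 t=20ms outcome=S: state=CLOSED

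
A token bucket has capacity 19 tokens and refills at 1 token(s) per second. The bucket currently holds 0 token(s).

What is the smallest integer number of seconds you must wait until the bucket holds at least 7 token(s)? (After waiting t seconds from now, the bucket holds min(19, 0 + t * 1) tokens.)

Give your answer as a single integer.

Need 0 + t * 1 >= 7, so t >= 7/1.
Smallest integer t = ceil(7/1) = 7.

Answer: 7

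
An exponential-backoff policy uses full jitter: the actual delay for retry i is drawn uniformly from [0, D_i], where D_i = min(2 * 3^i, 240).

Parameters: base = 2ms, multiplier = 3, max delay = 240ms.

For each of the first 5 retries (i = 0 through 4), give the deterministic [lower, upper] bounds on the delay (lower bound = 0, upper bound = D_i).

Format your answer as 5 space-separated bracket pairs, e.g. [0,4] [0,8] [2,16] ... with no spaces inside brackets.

Answer: [0,2] [0,6] [0,18] [0,54] [0,162]

Derivation:
Computing bounds per retry:
  i=0: D_i=min(2*3^0,240)=2, bounds=[0,2]
  i=1: D_i=min(2*3^1,240)=6, bounds=[0,6]
  i=2: D_i=min(2*3^2,240)=18, bounds=[0,18]
  i=3: D_i=min(2*3^3,240)=54, bounds=[0,54]
  i=4: D_i=min(2*3^4,240)=162, bounds=[0,162]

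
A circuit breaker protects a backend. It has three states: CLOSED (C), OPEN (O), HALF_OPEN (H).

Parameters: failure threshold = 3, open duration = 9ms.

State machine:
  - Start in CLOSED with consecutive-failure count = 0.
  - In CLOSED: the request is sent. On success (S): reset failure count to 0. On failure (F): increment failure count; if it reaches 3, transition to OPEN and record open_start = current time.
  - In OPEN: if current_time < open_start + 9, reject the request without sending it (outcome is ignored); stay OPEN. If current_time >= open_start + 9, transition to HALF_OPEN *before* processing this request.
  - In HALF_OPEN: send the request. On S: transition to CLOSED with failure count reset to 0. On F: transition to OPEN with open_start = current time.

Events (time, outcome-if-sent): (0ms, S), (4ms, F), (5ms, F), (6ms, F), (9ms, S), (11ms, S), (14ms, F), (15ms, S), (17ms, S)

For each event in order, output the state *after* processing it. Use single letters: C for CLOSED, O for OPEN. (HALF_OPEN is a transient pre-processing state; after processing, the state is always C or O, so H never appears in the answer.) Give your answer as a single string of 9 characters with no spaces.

Answer: CCCOOOOCC

Derivation:
State after each event:
  event#1 t=0ms outcome=S: state=CLOSED
  event#2 t=4ms outcome=F: state=CLOSED
  event#3 t=5ms outcome=F: state=CLOSED
  event#4 t=6ms outcome=F: state=OPEN
  event#5 t=9ms outcome=S: state=OPEN
  event#6 t=11ms outcome=S: state=OPEN
  event#7 t=14ms outcome=F: state=OPEN
  event#8 t=15ms outcome=S: state=CLOSED
  event#9 t=17ms outcome=S: state=CLOSED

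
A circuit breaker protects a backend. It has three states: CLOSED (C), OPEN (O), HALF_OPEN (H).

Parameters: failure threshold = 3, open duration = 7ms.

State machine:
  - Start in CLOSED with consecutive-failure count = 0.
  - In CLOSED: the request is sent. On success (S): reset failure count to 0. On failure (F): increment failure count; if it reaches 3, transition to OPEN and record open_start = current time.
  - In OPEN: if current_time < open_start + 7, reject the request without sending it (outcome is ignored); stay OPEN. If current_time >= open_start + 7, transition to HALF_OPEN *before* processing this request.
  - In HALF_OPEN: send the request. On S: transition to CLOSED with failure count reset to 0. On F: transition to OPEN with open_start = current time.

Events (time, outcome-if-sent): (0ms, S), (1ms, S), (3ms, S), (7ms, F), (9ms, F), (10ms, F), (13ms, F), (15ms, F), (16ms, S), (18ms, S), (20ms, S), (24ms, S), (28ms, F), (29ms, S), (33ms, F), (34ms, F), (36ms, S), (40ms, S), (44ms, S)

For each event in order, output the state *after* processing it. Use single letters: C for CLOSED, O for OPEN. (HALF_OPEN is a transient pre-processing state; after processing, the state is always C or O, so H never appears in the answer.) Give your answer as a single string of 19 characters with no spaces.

State after each event:
  event#1 t=0ms outcome=S: state=CLOSED
  event#2 t=1ms outcome=S: state=CLOSED
  event#3 t=3ms outcome=S: state=CLOSED
  event#4 t=7ms outcome=F: state=CLOSED
  event#5 t=9ms outcome=F: state=CLOSED
  event#6 t=10ms outcome=F: state=OPEN
  event#7 t=13ms outcome=F: state=OPEN
  event#8 t=15ms outcome=F: state=OPEN
  event#9 t=16ms outcome=S: state=OPEN
  event#10 t=18ms outcome=S: state=CLOSED
  event#11 t=20ms outcome=S: state=CLOSED
  event#12 t=24ms outcome=S: state=CLOSED
  event#13 t=28ms outcome=F: state=CLOSED
  event#14 t=29ms outcome=S: state=CLOSED
  event#15 t=33ms outcome=F: state=CLOSED
  event#16 t=34ms outcome=F: state=CLOSED
  event#17 t=36ms outcome=S: state=CLOSED
  event#18 t=40ms outcome=S: state=CLOSED
  event#19 t=44ms outcome=S: state=CLOSED

Answer: CCCCCOOOOCCCCCCCCCC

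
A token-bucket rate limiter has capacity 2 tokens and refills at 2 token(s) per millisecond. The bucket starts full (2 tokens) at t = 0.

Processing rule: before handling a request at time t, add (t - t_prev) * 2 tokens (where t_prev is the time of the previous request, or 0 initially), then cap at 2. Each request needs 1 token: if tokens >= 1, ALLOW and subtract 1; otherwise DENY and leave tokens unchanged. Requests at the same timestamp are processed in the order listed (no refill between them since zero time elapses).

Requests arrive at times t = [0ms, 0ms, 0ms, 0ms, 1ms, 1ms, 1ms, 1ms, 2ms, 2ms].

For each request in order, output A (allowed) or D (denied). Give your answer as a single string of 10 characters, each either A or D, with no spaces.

Simulating step by step:
  req#1 t=0ms: ALLOW
  req#2 t=0ms: ALLOW
  req#3 t=0ms: DENY
  req#4 t=0ms: DENY
  req#5 t=1ms: ALLOW
  req#6 t=1ms: ALLOW
  req#7 t=1ms: DENY
  req#8 t=1ms: DENY
  req#9 t=2ms: ALLOW
  req#10 t=2ms: ALLOW

Answer: AADDAADDAA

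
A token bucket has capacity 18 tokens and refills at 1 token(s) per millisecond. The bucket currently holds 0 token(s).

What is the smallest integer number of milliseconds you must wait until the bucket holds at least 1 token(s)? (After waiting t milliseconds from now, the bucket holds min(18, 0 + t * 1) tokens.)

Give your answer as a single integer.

Need 0 + t * 1 >= 1, so t >= 1/1.
Smallest integer t = ceil(1/1) = 1.

Answer: 1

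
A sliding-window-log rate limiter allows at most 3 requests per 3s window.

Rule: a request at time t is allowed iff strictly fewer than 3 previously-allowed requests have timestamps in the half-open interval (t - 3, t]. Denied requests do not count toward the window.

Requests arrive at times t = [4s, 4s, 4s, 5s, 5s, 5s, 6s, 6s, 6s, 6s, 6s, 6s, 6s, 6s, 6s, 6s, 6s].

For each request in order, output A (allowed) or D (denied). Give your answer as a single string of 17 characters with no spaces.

Answer: AAADDDDDDDDDDDDDD

Derivation:
Tracking allowed requests in the window:
  req#1 t=4s: ALLOW
  req#2 t=4s: ALLOW
  req#3 t=4s: ALLOW
  req#4 t=5s: DENY
  req#5 t=5s: DENY
  req#6 t=5s: DENY
  req#7 t=6s: DENY
  req#8 t=6s: DENY
  req#9 t=6s: DENY
  req#10 t=6s: DENY
  req#11 t=6s: DENY
  req#12 t=6s: DENY
  req#13 t=6s: DENY
  req#14 t=6s: DENY
  req#15 t=6s: DENY
  req#16 t=6s: DENY
  req#17 t=6s: DENY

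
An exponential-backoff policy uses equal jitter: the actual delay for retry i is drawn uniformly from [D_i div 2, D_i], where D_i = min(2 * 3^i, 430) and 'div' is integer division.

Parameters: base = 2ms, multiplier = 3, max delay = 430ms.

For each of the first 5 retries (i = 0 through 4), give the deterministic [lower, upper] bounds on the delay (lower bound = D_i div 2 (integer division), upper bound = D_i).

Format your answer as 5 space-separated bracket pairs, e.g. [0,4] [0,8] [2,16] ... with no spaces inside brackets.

Computing bounds per retry:
  i=0: D_i=min(2*3^0,430)=2, bounds=[1,2]
  i=1: D_i=min(2*3^1,430)=6, bounds=[3,6]
  i=2: D_i=min(2*3^2,430)=18, bounds=[9,18]
  i=3: D_i=min(2*3^3,430)=54, bounds=[27,54]
  i=4: D_i=min(2*3^4,430)=162, bounds=[81,162]

Answer: [1,2] [3,6] [9,18] [27,54] [81,162]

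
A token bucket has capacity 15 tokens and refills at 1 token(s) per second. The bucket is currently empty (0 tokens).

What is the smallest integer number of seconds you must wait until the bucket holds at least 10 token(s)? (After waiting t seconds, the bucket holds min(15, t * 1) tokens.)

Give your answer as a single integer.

Need t * 1 >= 10, so t >= 10/1.
Smallest integer t = ceil(10/1) = 10.

Answer: 10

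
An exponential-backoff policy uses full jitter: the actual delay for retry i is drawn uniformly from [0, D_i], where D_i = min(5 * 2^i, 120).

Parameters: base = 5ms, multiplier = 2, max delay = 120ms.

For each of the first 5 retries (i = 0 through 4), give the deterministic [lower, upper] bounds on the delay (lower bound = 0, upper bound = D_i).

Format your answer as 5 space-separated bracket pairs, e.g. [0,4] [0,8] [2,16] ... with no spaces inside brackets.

Answer: [0,5] [0,10] [0,20] [0,40] [0,80]

Derivation:
Computing bounds per retry:
  i=0: D_i=min(5*2^0,120)=5, bounds=[0,5]
  i=1: D_i=min(5*2^1,120)=10, bounds=[0,10]
  i=2: D_i=min(5*2^2,120)=20, bounds=[0,20]
  i=3: D_i=min(5*2^3,120)=40, bounds=[0,40]
  i=4: D_i=min(5*2^4,120)=80, bounds=[0,80]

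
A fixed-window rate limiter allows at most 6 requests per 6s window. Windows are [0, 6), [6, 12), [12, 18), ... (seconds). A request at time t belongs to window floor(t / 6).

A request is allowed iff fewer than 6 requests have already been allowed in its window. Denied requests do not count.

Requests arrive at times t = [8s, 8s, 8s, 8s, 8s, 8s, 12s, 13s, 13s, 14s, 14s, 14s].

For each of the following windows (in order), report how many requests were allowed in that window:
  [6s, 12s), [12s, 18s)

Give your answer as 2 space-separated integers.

Answer: 6 6

Derivation:
Processing requests:
  req#1 t=8s (window 1): ALLOW
  req#2 t=8s (window 1): ALLOW
  req#3 t=8s (window 1): ALLOW
  req#4 t=8s (window 1): ALLOW
  req#5 t=8s (window 1): ALLOW
  req#6 t=8s (window 1): ALLOW
  req#7 t=12s (window 2): ALLOW
  req#8 t=13s (window 2): ALLOW
  req#9 t=13s (window 2): ALLOW
  req#10 t=14s (window 2): ALLOW
  req#11 t=14s (window 2): ALLOW
  req#12 t=14s (window 2): ALLOW

Allowed counts by window: 6 6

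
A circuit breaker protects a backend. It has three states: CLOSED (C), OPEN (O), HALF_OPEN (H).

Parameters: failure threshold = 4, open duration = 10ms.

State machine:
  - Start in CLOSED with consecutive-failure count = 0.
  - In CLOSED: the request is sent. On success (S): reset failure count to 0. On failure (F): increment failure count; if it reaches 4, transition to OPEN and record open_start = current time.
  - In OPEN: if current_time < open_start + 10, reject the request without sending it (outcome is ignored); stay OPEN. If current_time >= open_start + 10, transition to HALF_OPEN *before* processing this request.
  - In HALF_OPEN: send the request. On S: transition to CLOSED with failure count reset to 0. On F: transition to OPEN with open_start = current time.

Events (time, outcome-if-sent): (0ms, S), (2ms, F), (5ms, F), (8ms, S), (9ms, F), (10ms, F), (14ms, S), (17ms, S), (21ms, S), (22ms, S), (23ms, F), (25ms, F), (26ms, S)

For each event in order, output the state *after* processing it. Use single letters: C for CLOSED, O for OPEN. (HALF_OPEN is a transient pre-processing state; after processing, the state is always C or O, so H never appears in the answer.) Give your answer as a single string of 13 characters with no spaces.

Answer: CCCCCCCCCCCCC

Derivation:
State after each event:
  event#1 t=0ms outcome=S: state=CLOSED
  event#2 t=2ms outcome=F: state=CLOSED
  event#3 t=5ms outcome=F: state=CLOSED
  event#4 t=8ms outcome=S: state=CLOSED
  event#5 t=9ms outcome=F: state=CLOSED
  event#6 t=10ms outcome=F: state=CLOSED
  event#7 t=14ms outcome=S: state=CLOSED
  event#8 t=17ms outcome=S: state=CLOSED
  event#9 t=21ms outcome=S: state=CLOSED
  event#10 t=22ms outcome=S: state=CLOSED
  event#11 t=23ms outcome=F: state=CLOSED
  event#12 t=25ms outcome=F: state=CLOSED
  event#13 t=26ms outcome=S: state=CLOSED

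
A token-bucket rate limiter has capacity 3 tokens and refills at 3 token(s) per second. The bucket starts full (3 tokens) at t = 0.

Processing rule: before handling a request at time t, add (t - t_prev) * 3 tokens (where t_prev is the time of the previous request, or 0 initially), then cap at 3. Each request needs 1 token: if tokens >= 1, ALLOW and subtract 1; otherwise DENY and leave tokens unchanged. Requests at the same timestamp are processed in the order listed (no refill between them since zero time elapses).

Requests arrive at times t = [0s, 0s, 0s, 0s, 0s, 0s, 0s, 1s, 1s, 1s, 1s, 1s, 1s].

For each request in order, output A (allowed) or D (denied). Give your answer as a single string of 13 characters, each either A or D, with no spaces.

Simulating step by step:
  req#1 t=0s: ALLOW
  req#2 t=0s: ALLOW
  req#3 t=0s: ALLOW
  req#4 t=0s: DENY
  req#5 t=0s: DENY
  req#6 t=0s: DENY
  req#7 t=0s: DENY
  req#8 t=1s: ALLOW
  req#9 t=1s: ALLOW
  req#10 t=1s: ALLOW
  req#11 t=1s: DENY
  req#12 t=1s: DENY
  req#13 t=1s: DENY

Answer: AAADDDDAAADDD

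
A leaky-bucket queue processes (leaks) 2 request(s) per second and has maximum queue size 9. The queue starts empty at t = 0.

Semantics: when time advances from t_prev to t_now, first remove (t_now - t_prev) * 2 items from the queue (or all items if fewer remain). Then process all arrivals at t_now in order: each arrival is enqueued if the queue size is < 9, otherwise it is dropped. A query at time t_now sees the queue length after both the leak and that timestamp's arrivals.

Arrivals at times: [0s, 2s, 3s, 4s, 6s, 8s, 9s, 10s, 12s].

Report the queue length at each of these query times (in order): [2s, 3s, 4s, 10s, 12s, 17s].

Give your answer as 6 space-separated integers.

Queue lengths at query times:
  query t=2s: backlog = 1
  query t=3s: backlog = 1
  query t=4s: backlog = 1
  query t=10s: backlog = 1
  query t=12s: backlog = 1
  query t=17s: backlog = 0

Answer: 1 1 1 1 1 0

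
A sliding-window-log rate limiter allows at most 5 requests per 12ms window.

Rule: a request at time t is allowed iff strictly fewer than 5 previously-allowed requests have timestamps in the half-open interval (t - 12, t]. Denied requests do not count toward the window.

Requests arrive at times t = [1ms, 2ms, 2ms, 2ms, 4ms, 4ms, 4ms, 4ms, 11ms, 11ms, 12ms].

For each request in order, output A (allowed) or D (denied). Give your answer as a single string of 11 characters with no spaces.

Answer: AAAAADDDDDD

Derivation:
Tracking allowed requests in the window:
  req#1 t=1ms: ALLOW
  req#2 t=2ms: ALLOW
  req#3 t=2ms: ALLOW
  req#4 t=2ms: ALLOW
  req#5 t=4ms: ALLOW
  req#6 t=4ms: DENY
  req#7 t=4ms: DENY
  req#8 t=4ms: DENY
  req#9 t=11ms: DENY
  req#10 t=11ms: DENY
  req#11 t=12ms: DENY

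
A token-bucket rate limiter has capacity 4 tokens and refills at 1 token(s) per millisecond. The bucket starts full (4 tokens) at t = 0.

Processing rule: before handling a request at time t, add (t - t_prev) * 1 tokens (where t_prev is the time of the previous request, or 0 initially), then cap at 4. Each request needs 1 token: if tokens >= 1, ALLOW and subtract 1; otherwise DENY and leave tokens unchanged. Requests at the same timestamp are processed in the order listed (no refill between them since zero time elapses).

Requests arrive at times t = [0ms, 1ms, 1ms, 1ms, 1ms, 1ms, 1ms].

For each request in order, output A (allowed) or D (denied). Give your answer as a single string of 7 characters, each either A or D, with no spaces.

Answer: AAAAADD

Derivation:
Simulating step by step:
  req#1 t=0ms: ALLOW
  req#2 t=1ms: ALLOW
  req#3 t=1ms: ALLOW
  req#4 t=1ms: ALLOW
  req#5 t=1ms: ALLOW
  req#6 t=1ms: DENY
  req#7 t=1ms: DENY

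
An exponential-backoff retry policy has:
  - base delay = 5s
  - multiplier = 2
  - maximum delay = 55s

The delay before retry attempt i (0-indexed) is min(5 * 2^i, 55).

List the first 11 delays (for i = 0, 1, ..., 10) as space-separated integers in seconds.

Computing each delay:
  i=0: min(5*2^0, 55) = 5
  i=1: min(5*2^1, 55) = 10
  i=2: min(5*2^2, 55) = 20
  i=3: min(5*2^3, 55) = 40
  i=4: min(5*2^4, 55) = 55
  i=5: min(5*2^5, 55) = 55
  i=6: min(5*2^6, 55) = 55
  i=7: min(5*2^7, 55) = 55
  i=8: min(5*2^8, 55) = 55
  i=9: min(5*2^9, 55) = 55
  i=10: min(5*2^10, 55) = 55

Answer: 5 10 20 40 55 55 55 55 55 55 55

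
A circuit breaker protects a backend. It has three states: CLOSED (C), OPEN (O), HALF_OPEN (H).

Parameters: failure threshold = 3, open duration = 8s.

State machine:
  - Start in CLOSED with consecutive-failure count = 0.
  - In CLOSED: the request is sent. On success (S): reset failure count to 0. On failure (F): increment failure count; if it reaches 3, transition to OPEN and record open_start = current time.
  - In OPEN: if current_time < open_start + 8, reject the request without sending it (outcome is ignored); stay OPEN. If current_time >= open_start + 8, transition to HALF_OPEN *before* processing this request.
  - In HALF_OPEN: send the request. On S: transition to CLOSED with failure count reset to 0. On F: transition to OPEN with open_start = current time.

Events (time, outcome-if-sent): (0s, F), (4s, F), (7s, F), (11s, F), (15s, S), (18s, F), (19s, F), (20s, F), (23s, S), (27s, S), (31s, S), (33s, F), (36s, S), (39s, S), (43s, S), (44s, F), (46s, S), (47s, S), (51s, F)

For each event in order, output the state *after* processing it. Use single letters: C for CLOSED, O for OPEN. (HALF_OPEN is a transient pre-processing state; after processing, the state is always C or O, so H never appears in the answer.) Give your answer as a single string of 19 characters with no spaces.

State after each event:
  event#1 t=0s outcome=F: state=CLOSED
  event#2 t=4s outcome=F: state=CLOSED
  event#3 t=7s outcome=F: state=OPEN
  event#4 t=11s outcome=F: state=OPEN
  event#5 t=15s outcome=S: state=CLOSED
  event#6 t=18s outcome=F: state=CLOSED
  event#7 t=19s outcome=F: state=CLOSED
  event#8 t=20s outcome=F: state=OPEN
  event#9 t=23s outcome=S: state=OPEN
  event#10 t=27s outcome=S: state=OPEN
  event#11 t=31s outcome=S: state=CLOSED
  event#12 t=33s outcome=F: state=CLOSED
  event#13 t=36s outcome=S: state=CLOSED
  event#14 t=39s outcome=S: state=CLOSED
  event#15 t=43s outcome=S: state=CLOSED
  event#16 t=44s outcome=F: state=CLOSED
  event#17 t=46s outcome=S: state=CLOSED
  event#18 t=47s outcome=S: state=CLOSED
  event#19 t=51s outcome=F: state=CLOSED

Answer: CCOOCCCOOOCCCCCCCCC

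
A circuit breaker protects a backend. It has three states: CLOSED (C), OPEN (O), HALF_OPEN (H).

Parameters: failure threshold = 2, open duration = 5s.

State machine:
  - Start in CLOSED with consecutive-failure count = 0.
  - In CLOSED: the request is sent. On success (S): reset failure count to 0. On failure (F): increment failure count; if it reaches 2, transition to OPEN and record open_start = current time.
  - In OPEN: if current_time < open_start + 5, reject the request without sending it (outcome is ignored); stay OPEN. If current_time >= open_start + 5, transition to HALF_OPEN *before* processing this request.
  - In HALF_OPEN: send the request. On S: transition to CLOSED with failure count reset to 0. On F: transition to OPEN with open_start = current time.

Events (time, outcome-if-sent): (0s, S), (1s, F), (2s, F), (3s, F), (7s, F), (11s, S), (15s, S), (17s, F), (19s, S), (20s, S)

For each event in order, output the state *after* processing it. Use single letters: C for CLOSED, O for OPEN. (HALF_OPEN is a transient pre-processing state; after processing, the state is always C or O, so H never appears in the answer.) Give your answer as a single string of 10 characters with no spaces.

State after each event:
  event#1 t=0s outcome=S: state=CLOSED
  event#2 t=1s outcome=F: state=CLOSED
  event#3 t=2s outcome=F: state=OPEN
  event#4 t=3s outcome=F: state=OPEN
  event#5 t=7s outcome=F: state=OPEN
  event#6 t=11s outcome=S: state=OPEN
  event#7 t=15s outcome=S: state=CLOSED
  event#8 t=17s outcome=F: state=CLOSED
  event#9 t=19s outcome=S: state=CLOSED
  event#10 t=20s outcome=S: state=CLOSED

Answer: CCOOOOCCCC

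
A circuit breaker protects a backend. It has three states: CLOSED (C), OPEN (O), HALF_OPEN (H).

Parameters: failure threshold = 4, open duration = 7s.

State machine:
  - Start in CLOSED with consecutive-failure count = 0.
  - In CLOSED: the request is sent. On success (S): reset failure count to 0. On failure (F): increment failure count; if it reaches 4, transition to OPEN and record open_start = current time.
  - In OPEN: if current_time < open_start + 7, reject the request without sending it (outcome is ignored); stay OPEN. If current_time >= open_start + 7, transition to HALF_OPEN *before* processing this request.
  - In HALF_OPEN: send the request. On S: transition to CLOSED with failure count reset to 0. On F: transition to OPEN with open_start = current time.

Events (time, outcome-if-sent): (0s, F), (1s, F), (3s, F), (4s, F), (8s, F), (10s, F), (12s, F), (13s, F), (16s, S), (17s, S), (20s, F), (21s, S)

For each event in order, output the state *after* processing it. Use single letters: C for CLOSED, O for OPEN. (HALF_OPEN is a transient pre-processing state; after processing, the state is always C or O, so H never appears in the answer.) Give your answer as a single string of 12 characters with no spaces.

State after each event:
  event#1 t=0s outcome=F: state=CLOSED
  event#2 t=1s outcome=F: state=CLOSED
  event#3 t=3s outcome=F: state=CLOSED
  event#4 t=4s outcome=F: state=OPEN
  event#5 t=8s outcome=F: state=OPEN
  event#6 t=10s outcome=F: state=OPEN
  event#7 t=12s outcome=F: state=OPEN
  event#8 t=13s outcome=F: state=OPEN
  event#9 t=16s outcome=S: state=OPEN
  event#10 t=17s outcome=S: state=OPEN
  event#11 t=20s outcome=F: state=OPEN
  event#12 t=21s outcome=S: state=OPEN

Answer: CCCOOOOOOOOO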